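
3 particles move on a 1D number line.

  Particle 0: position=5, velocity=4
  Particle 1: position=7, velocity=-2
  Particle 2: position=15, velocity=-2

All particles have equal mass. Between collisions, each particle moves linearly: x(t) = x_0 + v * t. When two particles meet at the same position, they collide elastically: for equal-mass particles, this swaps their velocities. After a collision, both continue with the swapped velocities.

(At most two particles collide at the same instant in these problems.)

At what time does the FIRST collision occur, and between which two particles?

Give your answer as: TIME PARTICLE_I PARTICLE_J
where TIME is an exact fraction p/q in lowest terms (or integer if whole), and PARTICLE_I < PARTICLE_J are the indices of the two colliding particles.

Pair (0,1): pos 5,7 vel 4,-2 -> gap=2, closing at 6/unit, collide at t=1/3
Pair (1,2): pos 7,15 vel -2,-2 -> not approaching (rel speed 0 <= 0)
Earliest collision: t=1/3 between 0 and 1

Answer: 1/3 0 1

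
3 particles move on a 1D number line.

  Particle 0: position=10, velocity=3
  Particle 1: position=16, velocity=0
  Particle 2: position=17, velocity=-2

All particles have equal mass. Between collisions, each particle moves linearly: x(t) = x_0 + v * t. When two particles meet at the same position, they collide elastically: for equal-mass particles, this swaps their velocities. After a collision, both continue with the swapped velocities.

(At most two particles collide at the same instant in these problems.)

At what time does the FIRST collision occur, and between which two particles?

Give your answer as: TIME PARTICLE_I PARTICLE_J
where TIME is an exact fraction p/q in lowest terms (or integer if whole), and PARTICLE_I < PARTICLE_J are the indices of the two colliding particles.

Pair (0,1): pos 10,16 vel 3,0 -> gap=6, closing at 3/unit, collide at t=2
Pair (1,2): pos 16,17 vel 0,-2 -> gap=1, closing at 2/unit, collide at t=1/2
Earliest collision: t=1/2 between 1 and 2

Answer: 1/2 1 2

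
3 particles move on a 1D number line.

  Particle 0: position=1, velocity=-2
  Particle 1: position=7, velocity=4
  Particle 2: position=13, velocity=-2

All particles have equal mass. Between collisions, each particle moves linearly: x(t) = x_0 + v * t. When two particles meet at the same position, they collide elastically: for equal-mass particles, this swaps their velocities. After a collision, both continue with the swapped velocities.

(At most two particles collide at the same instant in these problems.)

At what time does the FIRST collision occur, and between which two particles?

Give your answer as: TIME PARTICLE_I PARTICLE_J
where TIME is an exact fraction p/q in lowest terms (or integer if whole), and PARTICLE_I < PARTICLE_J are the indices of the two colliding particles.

Answer: 1 1 2

Derivation:
Pair (0,1): pos 1,7 vel -2,4 -> not approaching (rel speed -6 <= 0)
Pair (1,2): pos 7,13 vel 4,-2 -> gap=6, closing at 6/unit, collide at t=1
Earliest collision: t=1 between 1 and 2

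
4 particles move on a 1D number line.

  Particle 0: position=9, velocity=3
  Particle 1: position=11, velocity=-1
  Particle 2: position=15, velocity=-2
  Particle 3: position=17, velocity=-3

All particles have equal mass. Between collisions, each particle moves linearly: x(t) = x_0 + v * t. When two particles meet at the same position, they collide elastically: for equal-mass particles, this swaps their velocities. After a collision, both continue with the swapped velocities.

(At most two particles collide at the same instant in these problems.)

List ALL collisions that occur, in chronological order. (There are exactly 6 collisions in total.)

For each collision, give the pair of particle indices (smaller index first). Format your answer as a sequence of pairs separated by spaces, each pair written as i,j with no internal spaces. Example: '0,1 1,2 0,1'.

Answer: 0,1 1,2 2,3 1,2 0,1 1,2

Derivation:
Collision at t=1/2: particles 0 and 1 swap velocities; positions: p0=21/2 p1=21/2 p2=14 p3=31/2; velocities now: v0=-1 v1=3 v2=-2 v3=-3
Collision at t=6/5: particles 1 and 2 swap velocities; positions: p0=49/5 p1=63/5 p2=63/5 p3=67/5; velocities now: v0=-1 v1=-2 v2=3 v3=-3
Collision at t=4/3: particles 2 and 3 swap velocities; positions: p0=29/3 p1=37/3 p2=13 p3=13; velocities now: v0=-1 v1=-2 v2=-3 v3=3
Collision at t=2: particles 1 and 2 swap velocities; positions: p0=9 p1=11 p2=11 p3=15; velocities now: v0=-1 v1=-3 v2=-2 v3=3
Collision at t=3: particles 0 and 1 swap velocities; positions: p0=8 p1=8 p2=9 p3=18; velocities now: v0=-3 v1=-1 v2=-2 v3=3
Collision at t=4: particles 1 and 2 swap velocities; positions: p0=5 p1=7 p2=7 p3=21; velocities now: v0=-3 v1=-2 v2=-1 v3=3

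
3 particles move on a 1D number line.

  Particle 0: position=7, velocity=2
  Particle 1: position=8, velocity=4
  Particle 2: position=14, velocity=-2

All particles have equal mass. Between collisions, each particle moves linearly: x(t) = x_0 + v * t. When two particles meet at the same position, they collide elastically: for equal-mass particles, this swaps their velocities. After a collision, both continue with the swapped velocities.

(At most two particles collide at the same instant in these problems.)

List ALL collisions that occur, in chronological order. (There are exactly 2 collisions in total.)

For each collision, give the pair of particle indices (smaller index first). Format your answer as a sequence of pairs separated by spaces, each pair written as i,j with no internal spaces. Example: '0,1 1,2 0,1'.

Collision at t=1: particles 1 and 2 swap velocities; positions: p0=9 p1=12 p2=12; velocities now: v0=2 v1=-2 v2=4
Collision at t=7/4: particles 0 and 1 swap velocities; positions: p0=21/2 p1=21/2 p2=15; velocities now: v0=-2 v1=2 v2=4

Answer: 1,2 0,1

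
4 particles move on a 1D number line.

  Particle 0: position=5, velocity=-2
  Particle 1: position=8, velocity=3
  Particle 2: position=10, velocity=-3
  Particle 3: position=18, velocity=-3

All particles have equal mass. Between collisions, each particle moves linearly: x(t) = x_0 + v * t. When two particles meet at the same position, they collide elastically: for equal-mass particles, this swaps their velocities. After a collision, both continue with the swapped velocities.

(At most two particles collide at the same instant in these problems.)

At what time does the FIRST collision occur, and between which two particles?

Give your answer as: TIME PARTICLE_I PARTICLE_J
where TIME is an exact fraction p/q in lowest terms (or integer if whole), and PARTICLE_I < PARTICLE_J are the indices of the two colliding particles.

Answer: 1/3 1 2

Derivation:
Pair (0,1): pos 5,8 vel -2,3 -> not approaching (rel speed -5 <= 0)
Pair (1,2): pos 8,10 vel 3,-3 -> gap=2, closing at 6/unit, collide at t=1/3
Pair (2,3): pos 10,18 vel -3,-3 -> not approaching (rel speed 0 <= 0)
Earliest collision: t=1/3 between 1 and 2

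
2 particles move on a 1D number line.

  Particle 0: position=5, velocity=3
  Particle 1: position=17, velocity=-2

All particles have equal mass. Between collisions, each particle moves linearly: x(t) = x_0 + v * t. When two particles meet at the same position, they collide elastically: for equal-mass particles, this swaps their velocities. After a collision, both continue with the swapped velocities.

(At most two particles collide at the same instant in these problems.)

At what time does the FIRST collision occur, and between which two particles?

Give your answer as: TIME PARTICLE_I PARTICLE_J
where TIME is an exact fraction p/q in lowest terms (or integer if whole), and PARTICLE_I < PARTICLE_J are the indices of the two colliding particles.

Answer: 12/5 0 1

Derivation:
Pair (0,1): pos 5,17 vel 3,-2 -> gap=12, closing at 5/unit, collide at t=12/5
Earliest collision: t=12/5 between 0 and 1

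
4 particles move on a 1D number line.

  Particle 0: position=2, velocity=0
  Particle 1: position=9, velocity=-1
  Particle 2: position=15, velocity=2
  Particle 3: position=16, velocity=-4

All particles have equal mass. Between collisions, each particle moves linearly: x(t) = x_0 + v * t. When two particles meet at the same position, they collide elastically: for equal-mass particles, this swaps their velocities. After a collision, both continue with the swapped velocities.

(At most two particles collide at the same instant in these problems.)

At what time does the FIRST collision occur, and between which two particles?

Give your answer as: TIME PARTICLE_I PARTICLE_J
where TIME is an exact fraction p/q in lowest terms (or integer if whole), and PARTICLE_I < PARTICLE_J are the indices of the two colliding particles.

Pair (0,1): pos 2,9 vel 0,-1 -> gap=7, closing at 1/unit, collide at t=7
Pair (1,2): pos 9,15 vel -1,2 -> not approaching (rel speed -3 <= 0)
Pair (2,3): pos 15,16 vel 2,-4 -> gap=1, closing at 6/unit, collide at t=1/6
Earliest collision: t=1/6 between 2 and 3

Answer: 1/6 2 3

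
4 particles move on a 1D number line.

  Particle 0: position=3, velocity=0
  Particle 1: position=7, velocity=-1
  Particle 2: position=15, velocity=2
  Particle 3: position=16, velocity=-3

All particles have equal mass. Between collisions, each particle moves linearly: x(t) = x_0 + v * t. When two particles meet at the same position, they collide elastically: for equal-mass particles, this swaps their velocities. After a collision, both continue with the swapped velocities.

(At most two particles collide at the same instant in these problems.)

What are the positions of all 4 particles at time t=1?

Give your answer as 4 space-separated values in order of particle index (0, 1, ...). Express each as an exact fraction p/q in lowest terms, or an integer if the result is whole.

Answer: 3 6 13 17

Derivation:
Collision at t=1/5: particles 2 and 3 swap velocities; positions: p0=3 p1=34/5 p2=77/5 p3=77/5; velocities now: v0=0 v1=-1 v2=-3 v3=2
Advance to t=1 (no further collisions before then); velocities: v0=0 v1=-1 v2=-3 v3=2; positions = 3 6 13 17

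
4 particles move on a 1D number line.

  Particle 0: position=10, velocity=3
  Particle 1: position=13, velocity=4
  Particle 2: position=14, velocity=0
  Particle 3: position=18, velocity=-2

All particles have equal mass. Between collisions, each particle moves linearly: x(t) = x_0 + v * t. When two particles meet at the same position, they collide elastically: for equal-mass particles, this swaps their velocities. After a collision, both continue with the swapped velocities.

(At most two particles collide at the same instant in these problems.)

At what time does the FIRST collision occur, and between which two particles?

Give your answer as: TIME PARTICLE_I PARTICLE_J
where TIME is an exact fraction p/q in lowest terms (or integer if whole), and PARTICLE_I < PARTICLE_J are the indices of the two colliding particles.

Pair (0,1): pos 10,13 vel 3,4 -> not approaching (rel speed -1 <= 0)
Pair (1,2): pos 13,14 vel 4,0 -> gap=1, closing at 4/unit, collide at t=1/4
Pair (2,3): pos 14,18 vel 0,-2 -> gap=4, closing at 2/unit, collide at t=2
Earliest collision: t=1/4 between 1 and 2

Answer: 1/4 1 2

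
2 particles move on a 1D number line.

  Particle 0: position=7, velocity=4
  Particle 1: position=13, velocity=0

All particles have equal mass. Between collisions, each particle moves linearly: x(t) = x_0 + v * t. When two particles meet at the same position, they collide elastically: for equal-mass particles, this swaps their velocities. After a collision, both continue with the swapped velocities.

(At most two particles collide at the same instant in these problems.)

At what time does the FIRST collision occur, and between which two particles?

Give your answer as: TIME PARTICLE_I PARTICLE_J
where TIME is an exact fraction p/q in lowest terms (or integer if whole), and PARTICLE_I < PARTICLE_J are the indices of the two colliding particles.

Pair (0,1): pos 7,13 vel 4,0 -> gap=6, closing at 4/unit, collide at t=3/2
Earliest collision: t=3/2 between 0 and 1

Answer: 3/2 0 1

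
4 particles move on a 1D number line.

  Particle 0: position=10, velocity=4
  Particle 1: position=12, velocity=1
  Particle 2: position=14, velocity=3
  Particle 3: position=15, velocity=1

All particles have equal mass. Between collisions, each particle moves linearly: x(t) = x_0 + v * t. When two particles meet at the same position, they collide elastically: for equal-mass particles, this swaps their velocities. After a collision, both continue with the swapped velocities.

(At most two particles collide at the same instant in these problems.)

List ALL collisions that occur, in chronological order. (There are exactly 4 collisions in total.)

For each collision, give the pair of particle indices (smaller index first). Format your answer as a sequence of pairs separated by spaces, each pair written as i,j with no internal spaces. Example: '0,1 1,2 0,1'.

Collision at t=1/2: particles 2 and 3 swap velocities; positions: p0=12 p1=25/2 p2=31/2 p3=31/2; velocities now: v0=4 v1=1 v2=1 v3=3
Collision at t=2/3: particles 0 and 1 swap velocities; positions: p0=38/3 p1=38/3 p2=47/3 p3=16; velocities now: v0=1 v1=4 v2=1 v3=3
Collision at t=5/3: particles 1 and 2 swap velocities; positions: p0=41/3 p1=50/3 p2=50/3 p3=19; velocities now: v0=1 v1=1 v2=4 v3=3
Collision at t=4: particles 2 and 3 swap velocities; positions: p0=16 p1=19 p2=26 p3=26; velocities now: v0=1 v1=1 v2=3 v3=4

Answer: 2,3 0,1 1,2 2,3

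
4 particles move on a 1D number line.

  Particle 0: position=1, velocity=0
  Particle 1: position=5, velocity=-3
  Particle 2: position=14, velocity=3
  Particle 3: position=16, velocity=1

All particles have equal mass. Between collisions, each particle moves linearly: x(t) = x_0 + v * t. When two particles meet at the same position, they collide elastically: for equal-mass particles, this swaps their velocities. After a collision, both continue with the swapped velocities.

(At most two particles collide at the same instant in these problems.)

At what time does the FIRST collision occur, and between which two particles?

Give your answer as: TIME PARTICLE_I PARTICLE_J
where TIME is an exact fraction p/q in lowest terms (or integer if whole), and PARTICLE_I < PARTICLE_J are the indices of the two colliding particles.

Pair (0,1): pos 1,5 vel 0,-3 -> gap=4, closing at 3/unit, collide at t=4/3
Pair (1,2): pos 5,14 vel -3,3 -> not approaching (rel speed -6 <= 0)
Pair (2,3): pos 14,16 vel 3,1 -> gap=2, closing at 2/unit, collide at t=1
Earliest collision: t=1 between 2 and 3

Answer: 1 2 3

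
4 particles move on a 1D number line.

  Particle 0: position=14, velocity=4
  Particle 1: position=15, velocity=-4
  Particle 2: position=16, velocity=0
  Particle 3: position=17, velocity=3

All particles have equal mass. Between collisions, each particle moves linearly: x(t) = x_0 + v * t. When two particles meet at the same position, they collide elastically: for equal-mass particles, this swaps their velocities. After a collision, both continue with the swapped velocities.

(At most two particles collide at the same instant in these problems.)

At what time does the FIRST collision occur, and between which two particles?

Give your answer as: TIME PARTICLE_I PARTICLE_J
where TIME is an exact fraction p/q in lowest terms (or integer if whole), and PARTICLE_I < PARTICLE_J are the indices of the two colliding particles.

Answer: 1/8 0 1

Derivation:
Pair (0,1): pos 14,15 vel 4,-4 -> gap=1, closing at 8/unit, collide at t=1/8
Pair (1,2): pos 15,16 vel -4,0 -> not approaching (rel speed -4 <= 0)
Pair (2,3): pos 16,17 vel 0,3 -> not approaching (rel speed -3 <= 0)
Earliest collision: t=1/8 between 0 and 1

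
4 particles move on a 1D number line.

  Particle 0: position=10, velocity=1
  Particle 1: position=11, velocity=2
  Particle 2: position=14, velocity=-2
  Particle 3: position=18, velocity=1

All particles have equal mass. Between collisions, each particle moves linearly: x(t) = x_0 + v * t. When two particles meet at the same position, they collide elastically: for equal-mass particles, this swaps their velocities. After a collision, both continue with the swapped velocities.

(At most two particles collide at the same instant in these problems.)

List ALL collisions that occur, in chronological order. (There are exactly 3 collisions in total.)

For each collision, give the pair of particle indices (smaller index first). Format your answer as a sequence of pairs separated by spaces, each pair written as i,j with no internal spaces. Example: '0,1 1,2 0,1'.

Collision at t=3/4: particles 1 and 2 swap velocities; positions: p0=43/4 p1=25/2 p2=25/2 p3=75/4; velocities now: v0=1 v1=-2 v2=2 v3=1
Collision at t=4/3: particles 0 and 1 swap velocities; positions: p0=34/3 p1=34/3 p2=41/3 p3=58/3; velocities now: v0=-2 v1=1 v2=2 v3=1
Collision at t=7: particles 2 and 3 swap velocities; positions: p0=0 p1=17 p2=25 p3=25; velocities now: v0=-2 v1=1 v2=1 v3=2

Answer: 1,2 0,1 2,3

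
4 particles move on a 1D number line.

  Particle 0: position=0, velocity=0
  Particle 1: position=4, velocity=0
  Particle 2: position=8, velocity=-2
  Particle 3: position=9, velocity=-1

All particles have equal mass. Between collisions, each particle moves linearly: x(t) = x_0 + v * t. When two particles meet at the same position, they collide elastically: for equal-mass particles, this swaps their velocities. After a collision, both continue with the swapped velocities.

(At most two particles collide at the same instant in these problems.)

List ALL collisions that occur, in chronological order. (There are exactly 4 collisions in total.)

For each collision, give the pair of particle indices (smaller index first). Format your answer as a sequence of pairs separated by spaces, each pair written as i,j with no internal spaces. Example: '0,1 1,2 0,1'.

Answer: 1,2 0,1 2,3 1,2

Derivation:
Collision at t=2: particles 1 and 2 swap velocities; positions: p0=0 p1=4 p2=4 p3=7; velocities now: v0=0 v1=-2 v2=0 v3=-1
Collision at t=4: particles 0 and 1 swap velocities; positions: p0=0 p1=0 p2=4 p3=5; velocities now: v0=-2 v1=0 v2=0 v3=-1
Collision at t=5: particles 2 and 3 swap velocities; positions: p0=-2 p1=0 p2=4 p3=4; velocities now: v0=-2 v1=0 v2=-1 v3=0
Collision at t=9: particles 1 and 2 swap velocities; positions: p0=-10 p1=0 p2=0 p3=4; velocities now: v0=-2 v1=-1 v2=0 v3=0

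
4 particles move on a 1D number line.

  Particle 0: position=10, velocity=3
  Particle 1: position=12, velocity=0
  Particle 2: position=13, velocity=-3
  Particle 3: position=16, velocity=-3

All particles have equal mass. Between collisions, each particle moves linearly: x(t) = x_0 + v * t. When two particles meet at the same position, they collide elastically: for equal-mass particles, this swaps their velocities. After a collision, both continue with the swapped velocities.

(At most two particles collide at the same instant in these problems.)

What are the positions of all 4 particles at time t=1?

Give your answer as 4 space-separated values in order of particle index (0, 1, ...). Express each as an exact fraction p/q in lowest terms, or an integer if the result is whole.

Answer: 10 12 13 13

Derivation:
Collision at t=1/3: particles 1 and 2 swap velocities; positions: p0=11 p1=12 p2=12 p3=15; velocities now: v0=3 v1=-3 v2=0 v3=-3
Collision at t=1/2: particles 0 and 1 swap velocities; positions: p0=23/2 p1=23/2 p2=12 p3=29/2; velocities now: v0=-3 v1=3 v2=0 v3=-3
Collision at t=2/3: particles 1 and 2 swap velocities; positions: p0=11 p1=12 p2=12 p3=14; velocities now: v0=-3 v1=0 v2=3 v3=-3
Collision at t=1: particles 2 and 3 swap velocities; positions: p0=10 p1=12 p2=13 p3=13; velocities now: v0=-3 v1=0 v2=-3 v3=3
Advance to t=1 (no further collisions before then); velocities: v0=-3 v1=0 v2=-3 v3=3; positions = 10 12 13 13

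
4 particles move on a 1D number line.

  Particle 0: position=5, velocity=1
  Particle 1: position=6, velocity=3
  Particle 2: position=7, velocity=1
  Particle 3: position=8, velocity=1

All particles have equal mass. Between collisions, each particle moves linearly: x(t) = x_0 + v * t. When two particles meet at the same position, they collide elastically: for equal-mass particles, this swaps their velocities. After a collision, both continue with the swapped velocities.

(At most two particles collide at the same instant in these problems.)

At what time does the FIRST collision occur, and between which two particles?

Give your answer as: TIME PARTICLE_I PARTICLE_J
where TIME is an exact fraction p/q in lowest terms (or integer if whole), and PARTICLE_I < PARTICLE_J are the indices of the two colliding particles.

Pair (0,1): pos 5,6 vel 1,3 -> not approaching (rel speed -2 <= 0)
Pair (1,2): pos 6,7 vel 3,1 -> gap=1, closing at 2/unit, collide at t=1/2
Pair (2,3): pos 7,8 vel 1,1 -> not approaching (rel speed 0 <= 0)
Earliest collision: t=1/2 between 1 and 2

Answer: 1/2 1 2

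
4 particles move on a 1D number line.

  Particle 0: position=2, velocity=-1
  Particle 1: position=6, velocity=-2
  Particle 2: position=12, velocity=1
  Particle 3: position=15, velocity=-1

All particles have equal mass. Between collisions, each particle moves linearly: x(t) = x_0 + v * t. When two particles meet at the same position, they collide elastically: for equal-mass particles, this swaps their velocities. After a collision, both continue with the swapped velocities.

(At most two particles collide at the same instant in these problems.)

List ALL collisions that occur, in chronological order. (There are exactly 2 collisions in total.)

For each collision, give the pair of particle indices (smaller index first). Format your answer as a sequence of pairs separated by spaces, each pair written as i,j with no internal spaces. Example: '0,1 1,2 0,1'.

Collision at t=3/2: particles 2 and 3 swap velocities; positions: p0=1/2 p1=3 p2=27/2 p3=27/2; velocities now: v0=-1 v1=-2 v2=-1 v3=1
Collision at t=4: particles 0 and 1 swap velocities; positions: p0=-2 p1=-2 p2=11 p3=16; velocities now: v0=-2 v1=-1 v2=-1 v3=1

Answer: 2,3 0,1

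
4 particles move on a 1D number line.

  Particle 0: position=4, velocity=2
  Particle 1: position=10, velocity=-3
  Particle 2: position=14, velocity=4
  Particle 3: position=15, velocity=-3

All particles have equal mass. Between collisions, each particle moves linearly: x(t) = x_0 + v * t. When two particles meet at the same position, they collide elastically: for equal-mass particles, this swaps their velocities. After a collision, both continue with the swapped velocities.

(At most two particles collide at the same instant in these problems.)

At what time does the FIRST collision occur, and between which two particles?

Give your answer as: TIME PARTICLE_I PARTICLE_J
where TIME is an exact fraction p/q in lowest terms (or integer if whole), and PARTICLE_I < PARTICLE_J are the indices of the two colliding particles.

Answer: 1/7 2 3

Derivation:
Pair (0,1): pos 4,10 vel 2,-3 -> gap=6, closing at 5/unit, collide at t=6/5
Pair (1,2): pos 10,14 vel -3,4 -> not approaching (rel speed -7 <= 0)
Pair (2,3): pos 14,15 vel 4,-3 -> gap=1, closing at 7/unit, collide at t=1/7
Earliest collision: t=1/7 between 2 and 3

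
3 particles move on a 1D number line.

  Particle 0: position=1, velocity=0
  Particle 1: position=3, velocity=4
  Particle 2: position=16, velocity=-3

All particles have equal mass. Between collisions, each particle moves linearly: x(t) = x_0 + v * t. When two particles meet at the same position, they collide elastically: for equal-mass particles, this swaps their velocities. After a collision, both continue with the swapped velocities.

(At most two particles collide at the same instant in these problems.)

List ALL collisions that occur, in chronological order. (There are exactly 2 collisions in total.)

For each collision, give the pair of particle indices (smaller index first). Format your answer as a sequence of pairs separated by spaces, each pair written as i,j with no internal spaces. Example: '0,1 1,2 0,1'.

Collision at t=13/7: particles 1 and 2 swap velocities; positions: p0=1 p1=73/7 p2=73/7; velocities now: v0=0 v1=-3 v2=4
Collision at t=5: particles 0 and 1 swap velocities; positions: p0=1 p1=1 p2=23; velocities now: v0=-3 v1=0 v2=4

Answer: 1,2 0,1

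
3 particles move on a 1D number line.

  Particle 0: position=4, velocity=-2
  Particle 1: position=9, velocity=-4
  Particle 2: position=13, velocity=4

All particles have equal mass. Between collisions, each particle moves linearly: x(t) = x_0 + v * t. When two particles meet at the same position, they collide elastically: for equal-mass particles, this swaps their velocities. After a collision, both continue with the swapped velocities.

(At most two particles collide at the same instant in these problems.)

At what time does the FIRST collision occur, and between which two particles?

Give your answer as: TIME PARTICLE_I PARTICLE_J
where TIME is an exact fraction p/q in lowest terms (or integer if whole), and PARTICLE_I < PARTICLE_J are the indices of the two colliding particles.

Answer: 5/2 0 1

Derivation:
Pair (0,1): pos 4,9 vel -2,-4 -> gap=5, closing at 2/unit, collide at t=5/2
Pair (1,2): pos 9,13 vel -4,4 -> not approaching (rel speed -8 <= 0)
Earliest collision: t=5/2 between 0 and 1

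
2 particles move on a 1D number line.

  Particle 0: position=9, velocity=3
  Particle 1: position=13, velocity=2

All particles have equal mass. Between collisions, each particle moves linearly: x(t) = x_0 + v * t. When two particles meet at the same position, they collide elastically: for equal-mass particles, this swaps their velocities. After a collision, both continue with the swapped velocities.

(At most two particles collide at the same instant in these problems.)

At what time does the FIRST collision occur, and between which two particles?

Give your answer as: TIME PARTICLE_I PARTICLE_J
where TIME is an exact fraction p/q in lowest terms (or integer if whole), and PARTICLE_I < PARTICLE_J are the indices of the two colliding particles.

Pair (0,1): pos 9,13 vel 3,2 -> gap=4, closing at 1/unit, collide at t=4
Earliest collision: t=4 between 0 and 1

Answer: 4 0 1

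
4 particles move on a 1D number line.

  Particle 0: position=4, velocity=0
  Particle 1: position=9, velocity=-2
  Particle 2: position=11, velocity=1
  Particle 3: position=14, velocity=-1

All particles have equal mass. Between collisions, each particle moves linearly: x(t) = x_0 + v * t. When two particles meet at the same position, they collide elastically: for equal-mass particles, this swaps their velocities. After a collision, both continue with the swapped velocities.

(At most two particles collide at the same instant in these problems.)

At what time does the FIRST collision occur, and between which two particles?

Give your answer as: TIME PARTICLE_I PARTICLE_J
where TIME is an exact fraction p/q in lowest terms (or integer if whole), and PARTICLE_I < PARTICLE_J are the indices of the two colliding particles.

Answer: 3/2 2 3

Derivation:
Pair (0,1): pos 4,9 vel 0,-2 -> gap=5, closing at 2/unit, collide at t=5/2
Pair (1,2): pos 9,11 vel -2,1 -> not approaching (rel speed -3 <= 0)
Pair (2,3): pos 11,14 vel 1,-1 -> gap=3, closing at 2/unit, collide at t=3/2
Earliest collision: t=3/2 between 2 and 3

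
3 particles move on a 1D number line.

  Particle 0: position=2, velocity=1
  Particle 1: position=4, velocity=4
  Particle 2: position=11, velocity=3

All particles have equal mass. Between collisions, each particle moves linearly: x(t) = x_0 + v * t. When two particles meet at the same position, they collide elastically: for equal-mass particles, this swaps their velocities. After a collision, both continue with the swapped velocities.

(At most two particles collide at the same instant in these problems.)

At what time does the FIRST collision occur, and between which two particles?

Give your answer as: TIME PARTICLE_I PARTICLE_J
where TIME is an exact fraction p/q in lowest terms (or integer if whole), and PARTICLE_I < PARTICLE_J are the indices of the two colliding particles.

Answer: 7 1 2

Derivation:
Pair (0,1): pos 2,4 vel 1,4 -> not approaching (rel speed -3 <= 0)
Pair (1,2): pos 4,11 vel 4,3 -> gap=7, closing at 1/unit, collide at t=7
Earliest collision: t=7 between 1 and 2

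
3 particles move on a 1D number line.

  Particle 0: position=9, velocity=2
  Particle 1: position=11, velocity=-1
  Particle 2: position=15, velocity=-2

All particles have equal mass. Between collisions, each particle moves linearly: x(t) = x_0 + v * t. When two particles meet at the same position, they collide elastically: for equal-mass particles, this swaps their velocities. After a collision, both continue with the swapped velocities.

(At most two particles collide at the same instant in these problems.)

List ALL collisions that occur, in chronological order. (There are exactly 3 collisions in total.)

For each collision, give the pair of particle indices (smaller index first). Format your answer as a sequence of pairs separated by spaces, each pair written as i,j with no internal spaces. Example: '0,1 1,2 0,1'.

Answer: 0,1 1,2 0,1

Derivation:
Collision at t=2/3: particles 0 and 1 swap velocities; positions: p0=31/3 p1=31/3 p2=41/3; velocities now: v0=-1 v1=2 v2=-2
Collision at t=3/2: particles 1 and 2 swap velocities; positions: p0=19/2 p1=12 p2=12; velocities now: v0=-1 v1=-2 v2=2
Collision at t=4: particles 0 and 1 swap velocities; positions: p0=7 p1=7 p2=17; velocities now: v0=-2 v1=-1 v2=2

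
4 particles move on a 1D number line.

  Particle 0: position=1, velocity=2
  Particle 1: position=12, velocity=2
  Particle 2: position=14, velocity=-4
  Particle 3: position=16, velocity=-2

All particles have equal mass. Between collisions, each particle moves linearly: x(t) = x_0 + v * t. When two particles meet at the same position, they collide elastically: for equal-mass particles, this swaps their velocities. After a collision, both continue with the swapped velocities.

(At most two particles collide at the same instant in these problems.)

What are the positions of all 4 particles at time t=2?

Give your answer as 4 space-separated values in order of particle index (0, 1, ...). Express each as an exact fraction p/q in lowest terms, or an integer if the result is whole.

Collision at t=1/3: particles 1 and 2 swap velocities; positions: p0=5/3 p1=38/3 p2=38/3 p3=46/3; velocities now: v0=2 v1=-4 v2=2 v3=-2
Collision at t=1: particles 2 and 3 swap velocities; positions: p0=3 p1=10 p2=14 p3=14; velocities now: v0=2 v1=-4 v2=-2 v3=2
Advance to t=2 (no further collisions before then); velocities: v0=2 v1=-4 v2=-2 v3=2; positions = 5 6 12 16

Answer: 5 6 12 16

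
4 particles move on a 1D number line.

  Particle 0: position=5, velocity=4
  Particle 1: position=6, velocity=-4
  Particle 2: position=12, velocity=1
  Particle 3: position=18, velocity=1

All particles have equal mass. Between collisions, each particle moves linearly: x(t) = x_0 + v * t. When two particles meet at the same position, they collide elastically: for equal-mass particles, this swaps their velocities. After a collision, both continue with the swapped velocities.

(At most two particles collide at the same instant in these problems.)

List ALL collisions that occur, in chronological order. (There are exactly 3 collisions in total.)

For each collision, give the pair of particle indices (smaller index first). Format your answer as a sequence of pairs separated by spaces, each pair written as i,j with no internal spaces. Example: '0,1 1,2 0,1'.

Answer: 0,1 1,2 2,3

Derivation:
Collision at t=1/8: particles 0 and 1 swap velocities; positions: p0=11/2 p1=11/2 p2=97/8 p3=145/8; velocities now: v0=-4 v1=4 v2=1 v3=1
Collision at t=7/3: particles 1 and 2 swap velocities; positions: p0=-10/3 p1=43/3 p2=43/3 p3=61/3; velocities now: v0=-4 v1=1 v2=4 v3=1
Collision at t=13/3: particles 2 and 3 swap velocities; positions: p0=-34/3 p1=49/3 p2=67/3 p3=67/3; velocities now: v0=-4 v1=1 v2=1 v3=4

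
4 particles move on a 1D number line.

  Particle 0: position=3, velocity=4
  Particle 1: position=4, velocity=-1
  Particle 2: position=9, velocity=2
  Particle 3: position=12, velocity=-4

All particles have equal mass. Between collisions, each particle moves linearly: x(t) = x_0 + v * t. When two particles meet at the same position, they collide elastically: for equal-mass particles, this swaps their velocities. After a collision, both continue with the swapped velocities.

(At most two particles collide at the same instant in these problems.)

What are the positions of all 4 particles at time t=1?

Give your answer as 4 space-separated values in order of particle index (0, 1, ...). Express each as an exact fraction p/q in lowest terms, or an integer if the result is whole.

Collision at t=1/5: particles 0 and 1 swap velocities; positions: p0=19/5 p1=19/5 p2=47/5 p3=56/5; velocities now: v0=-1 v1=4 v2=2 v3=-4
Collision at t=1/2: particles 2 and 3 swap velocities; positions: p0=7/2 p1=5 p2=10 p3=10; velocities now: v0=-1 v1=4 v2=-4 v3=2
Advance to t=1 (no further collisions before then); velocities: v0=-1 v1=4 v2=-4 v3=2; positions = 3 7 8 11

Answer: 3 7 8 11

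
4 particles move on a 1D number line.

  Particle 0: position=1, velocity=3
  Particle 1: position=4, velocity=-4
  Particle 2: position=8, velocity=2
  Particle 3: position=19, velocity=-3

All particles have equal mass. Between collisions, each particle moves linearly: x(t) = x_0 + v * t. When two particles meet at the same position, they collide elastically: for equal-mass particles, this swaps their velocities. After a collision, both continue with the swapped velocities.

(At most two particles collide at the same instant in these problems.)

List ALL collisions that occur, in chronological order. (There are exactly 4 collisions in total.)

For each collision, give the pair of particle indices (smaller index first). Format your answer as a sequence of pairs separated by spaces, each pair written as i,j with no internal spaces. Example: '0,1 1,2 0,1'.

Collision at t=3/7: particles 0 and 1 swap velocities; positions: p0=16/7 p1=16/7 p2=62/7 p3=124/7; velocities now: v0=-4 v1=3 v2=2 v3=-3
Collision at t=11/5: particles 2 and 3 swap velocities; positions: p0=-24/5 p1=38/5 p2=62/5 p3=62/5; velocities now: v0=-4 v1=3 v2=-3 v3=2
Collision at t=3: particles 1 and 2 swap velocities; positions: p0=-8 p1=10 p2=10 p3=14; velocities now: v0=-4 v1=-3 v2=3 v3=2
Collision at t=7: particles 2 and 3 swap velocities; positions: p0=-24 p1=-2 p2=22 p3=22; velocities now: v0=-4 v1=-3 v2=2 v3=3

Answer: 0,1 2,3 1,2 2,3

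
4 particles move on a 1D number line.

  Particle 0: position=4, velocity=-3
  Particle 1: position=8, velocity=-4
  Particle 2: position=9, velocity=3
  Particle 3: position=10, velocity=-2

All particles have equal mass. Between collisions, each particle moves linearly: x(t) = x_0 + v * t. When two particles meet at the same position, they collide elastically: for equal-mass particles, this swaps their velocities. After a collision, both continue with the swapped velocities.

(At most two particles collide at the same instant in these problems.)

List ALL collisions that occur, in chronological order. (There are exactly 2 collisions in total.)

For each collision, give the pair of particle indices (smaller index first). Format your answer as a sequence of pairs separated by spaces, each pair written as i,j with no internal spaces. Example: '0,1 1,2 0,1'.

Answer: 2,3 0,1

Derivation:
Collision at t=1/5: particles 2 and 3 swap velocities; positions: p0=17/5 p1=36/5 p2=48/5 p3=48/5; velocities now: v0=-3 v1=-4 v2=-2 v3=3
Collision at t=4: particles 0 and 1 swap velocities; positions: p0=-8 p1=-8 p2=2 p3=21; velocities now: v0=-4 v1=-3 v2=-2 v3=3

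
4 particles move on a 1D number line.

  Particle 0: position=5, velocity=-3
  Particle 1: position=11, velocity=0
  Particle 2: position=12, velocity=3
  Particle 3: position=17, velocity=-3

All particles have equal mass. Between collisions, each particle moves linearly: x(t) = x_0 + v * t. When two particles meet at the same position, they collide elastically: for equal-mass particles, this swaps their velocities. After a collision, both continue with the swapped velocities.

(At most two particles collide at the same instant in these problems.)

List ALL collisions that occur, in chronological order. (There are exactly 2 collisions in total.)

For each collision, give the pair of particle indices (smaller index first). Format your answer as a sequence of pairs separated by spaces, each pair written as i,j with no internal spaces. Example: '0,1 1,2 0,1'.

Answer: 2,3 1,2

Derivation:
Collision at t=5/6: particles 2 and 3 swap velocities; positions: p0=5/2 p1=11 p2=29/2 p3=29/2; velocities now: v0=-3 v1=0 v2=-3 v3=3
Collision at t=2: particles 1 and 2 swap velocities; positions: p0=-1 p1=11 p2=11 p3=18; velocities now: v0=-3 v1=-3 v2=0 v3=3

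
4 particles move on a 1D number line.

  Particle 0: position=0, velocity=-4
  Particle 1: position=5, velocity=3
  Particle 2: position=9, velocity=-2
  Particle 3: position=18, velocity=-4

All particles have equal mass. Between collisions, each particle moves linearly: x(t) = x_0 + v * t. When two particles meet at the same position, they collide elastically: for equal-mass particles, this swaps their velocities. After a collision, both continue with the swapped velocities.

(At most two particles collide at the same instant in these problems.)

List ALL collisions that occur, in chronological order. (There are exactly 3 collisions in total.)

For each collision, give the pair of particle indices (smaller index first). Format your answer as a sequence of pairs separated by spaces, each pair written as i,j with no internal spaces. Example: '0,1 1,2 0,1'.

Answer: 1,2 2,3 1,2

Derivation:
Collision at t=4/5: particles 1 and 2 swap velocities; positions: p0=-16/5 p1=37/5 p2=37/5 p3=74/5; velocities now: v0=-4 v1=-2 v2=3 v3=-4
Collision at t=13/7: particles 2 and 3 swap velocities; positions: p0=-52/7 p1=37/7 p2=74/7 p3=74/7; velocities now: v0=-4 v1=-2 v2=-4 v3=3
Collision at t=9/2: particles 1 and 2 swap velocities; positions: p0=-18 p1=0 p2=0 p3=37/2; velocities now: v0=-4 v1=-4 v2=-2 v3=3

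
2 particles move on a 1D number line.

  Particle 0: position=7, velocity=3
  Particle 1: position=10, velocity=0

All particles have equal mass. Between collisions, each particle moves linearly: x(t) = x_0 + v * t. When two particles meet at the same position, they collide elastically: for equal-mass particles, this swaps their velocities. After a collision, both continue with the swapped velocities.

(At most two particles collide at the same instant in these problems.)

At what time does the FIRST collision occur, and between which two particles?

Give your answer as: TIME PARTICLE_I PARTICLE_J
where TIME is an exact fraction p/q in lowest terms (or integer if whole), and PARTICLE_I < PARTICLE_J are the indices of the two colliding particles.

Answer: 1 0 1

Derivation:
Pair (0,1): pos 7,10 vel 3,0 -> gap=3, closing at 3/unit, collide at t=1
Earliest collision: t=1 between 0 and 1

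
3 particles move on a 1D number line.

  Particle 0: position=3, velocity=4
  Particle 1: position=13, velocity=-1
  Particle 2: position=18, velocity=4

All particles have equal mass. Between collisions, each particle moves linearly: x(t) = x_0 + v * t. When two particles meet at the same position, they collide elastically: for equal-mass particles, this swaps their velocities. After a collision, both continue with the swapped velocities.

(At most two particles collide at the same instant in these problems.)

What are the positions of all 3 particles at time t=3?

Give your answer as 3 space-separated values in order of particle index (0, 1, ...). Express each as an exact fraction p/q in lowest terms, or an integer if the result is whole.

Collision at t=2: particles 0 and 1 swap velocities; positions: p0=11 p1=11 p2=26; velocities now: v0=-1 v1=4 v2=4
Advance to t=3 (no further collisions before then); velocities: v0=-1 v1=4 v2=4; positions = 10 15 30

Answer: 10 15 30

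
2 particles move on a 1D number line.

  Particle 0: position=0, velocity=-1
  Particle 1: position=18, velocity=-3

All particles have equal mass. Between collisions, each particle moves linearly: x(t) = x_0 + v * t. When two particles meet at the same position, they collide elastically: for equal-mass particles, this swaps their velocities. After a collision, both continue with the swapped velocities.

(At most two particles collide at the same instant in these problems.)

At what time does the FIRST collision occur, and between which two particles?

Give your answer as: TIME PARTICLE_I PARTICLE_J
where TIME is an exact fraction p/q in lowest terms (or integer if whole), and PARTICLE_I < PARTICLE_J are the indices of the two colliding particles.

Answer: 9 0 1

Derivation:
Pair (0,1): pos 0,18 vel -1,-3 -> gap=18, closing at 2/unit, collide at t=9
Earliest collision: t=9 between 0 and 1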